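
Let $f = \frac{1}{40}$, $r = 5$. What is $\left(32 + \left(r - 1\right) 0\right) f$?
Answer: $\frac{4}{5} \approx 0.8$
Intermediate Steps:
$f = \frac{1}{40} \approx 0.025$
$\left(32 + \left(r - 1\right) 0\right) f = \left(32 + \left(5 - 1\right) 0\right) \frac{1}{40} = \left(32 + 4 \cdot 0\right) \frac{1}{40} = \left(32 + 0\right) \frac{1}{40} = 32 \cdot \frac{1}{40} = \frac{4}{5}$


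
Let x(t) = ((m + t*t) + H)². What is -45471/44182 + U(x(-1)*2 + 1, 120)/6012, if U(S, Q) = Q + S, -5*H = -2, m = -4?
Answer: -1114284539/1106759100 ≈ -1.0068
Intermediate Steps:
H = ⅖ (H = -⅕*(-2) = ⅖ ≈ 0.40000)
x(t) = (-18/5 + t²)² (x(t) = ((-4 + t*t) + ⅖)² = ((-4 + t²) + ⅖)² = (-18/5 + t²)²)
-45471/44182 + U(x(-1)*2 + 1, 120)/6012 = -45471/44182 + (120 + (((-18 + 5*(-1)²)²/25)*2 + 1))/6012 = -45471*1/44182 + (120 + (((-18 + 5*1)²/25)*2 + 1))*(1/6012) = -45471/44182 + (120 + (((-18 + 5)²/25)*2 + 1))*(1/6012) = -45471/44182 + (120 + (((1/25)*(-13)²)*2 + 1))*(1/6012) = -45471/44182 + (120 + (((1/25)*169)*2 + 1))*(1/6012) = -45471/44182 + (120 + ((169/25)*2 + 1))*(1/6012) = -45471/44182 + (120 + (338/25 + 1))*(1/6012) = -45471/44182 + (120 + 363/25)*(1/6012) = -45471/44182 + (3363/25)*(1/6012) = -45471/44182 + 1121/50100 = -1114284539/1106759100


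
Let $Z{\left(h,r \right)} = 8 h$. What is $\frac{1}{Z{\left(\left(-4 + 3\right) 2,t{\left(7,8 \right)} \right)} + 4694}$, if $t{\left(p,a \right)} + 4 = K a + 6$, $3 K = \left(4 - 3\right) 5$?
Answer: $\frac{1}{4678} \approx 0.00021377$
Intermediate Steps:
$K = \frac{5}{3}$ ($K = \frac{\left(4 - 3\right) 5}{3} = \frac{1 \cdot 5}{3} = \frac{1}{3} \cdot 5 = \frac{5}{3} \approx 1.6667$)
$t{\left(p,a \right)} = 2 + \frac{5 a}{3}$ ($t{\left(p,a \right)} = -4 + \left(\frac{5 a}{3} + 6\right) = -4 + \left(6 + \frac{5 a}{3}\right) = 2 + \frac{5 a}{3}$)
$\frac{1}{Z{\left(\left(-4 + 3\right) 2,t{\left(7,8 \right)} \right)} + 4694} = \frac{1}{8 \left(-4 + 3\right) 2 + 4694} = \frac{1}{8 \left(\left(-1\right) 2\right) + 4694} = \frac{1}{8 \left(-2\right) + 4694} = \frac{1}{-16 + 4694} = \frac{1}{4678}$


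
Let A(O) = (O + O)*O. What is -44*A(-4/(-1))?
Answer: -1408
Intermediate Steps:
A(O) = 2*O² (A(O) = (2*O)*O = 2*O²)
-44*A(-4/(-1)) = -88*(-4/(-1))² = -88*(-4*(-1))² = -88*4² = -88*16 = -44*32 = -1408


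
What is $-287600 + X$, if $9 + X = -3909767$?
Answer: $-4197376$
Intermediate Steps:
$X = -3909776$ ($X = -9 - 3909767 = -3909776$)
$-287600 + X = -287600 - 3909776 = -4197376$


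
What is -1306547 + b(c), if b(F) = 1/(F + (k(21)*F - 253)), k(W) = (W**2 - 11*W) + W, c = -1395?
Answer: -423181427472/323893 ≈ -1.3065e+6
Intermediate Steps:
k(W) = W**2 - 10*W
b(F) = 1/(-253 + 232*F) (b(F) = 1/(F + ((21*(-10 + 21))*F - 253)) = 1/(F + ((21*11)*F - 253)) = 1/(F + (231*F - 253)) = 1/(F + (-253 + 231*F)) = 1/(-253 + 232*F))
-1306547 + b(c) = -1306547 + 1/(-253 + 232*(-1395)) = -1306547 + 1/(-253 - 323640) = -1306547 + 1/(-323893) = -1306547 - 1/323893 = -423181427472/323893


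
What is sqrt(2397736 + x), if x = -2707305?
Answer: I*sqrt(309569) ≈ 556.39*I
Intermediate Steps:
sqrt(2397736 + x) = sqrt(2397736 - 2707305) = sqrt(-309569) = I*sqrt(309569)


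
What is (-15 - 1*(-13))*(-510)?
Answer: 1020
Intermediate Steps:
(-15 - 1*(-13))*(-510) = (-15 + 13)*(-510) = -2*(-510) = 1020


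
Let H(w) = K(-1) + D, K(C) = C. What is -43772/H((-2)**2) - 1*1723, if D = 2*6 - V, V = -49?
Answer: -36788/15 ≈ -2452.5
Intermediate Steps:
D = 61 (D = 2*6 - 1*(-49) = 12 + 49 = 61)
H(w) = 60 (H(w) = -1 + 61 = 60)
-43772/H((-2)**2) - 1*1723 = -43772/60 - 1*1723 = -43772*1/60 - 1723 = -10943/15 - 1723 = -36788/15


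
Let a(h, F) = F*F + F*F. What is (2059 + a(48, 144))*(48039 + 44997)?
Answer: 4049950116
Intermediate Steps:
a(h, F) = 2*F² (a(h, F) = F² + F² = 2*F²)
(2059 + a(48, 144))*(48039 + 44997) = (2059 + 2*144²)*(48039 + 44997) = (2059 + 2*20736)*93036 = (2059 + 41472)*93036 = 43531*93036 = 4049950116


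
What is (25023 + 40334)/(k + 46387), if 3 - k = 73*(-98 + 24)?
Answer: 65357/51792 ≈ 1.2619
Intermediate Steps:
k = 5405 (k = 3 - 73*(-98 + 24) = 3 - 73*(-74) = 3 - 1*(-5402) = 3 + 5402 = 5405)
(25023 + 40334)/(k + 46387) = (25023 + 40334)/(5405 + 46387) = 65357/51792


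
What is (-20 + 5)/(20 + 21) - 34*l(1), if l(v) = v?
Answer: -1409/41 ≈ -34.366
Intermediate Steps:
(-20 + 5)/(20 + 21) - 34*l(1) = (-20 + 5)/(20 + 21) - 34*1 = -15/41 - 34 = -1409/41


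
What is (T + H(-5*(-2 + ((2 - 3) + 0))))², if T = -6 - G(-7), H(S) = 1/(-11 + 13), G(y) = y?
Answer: 9/4 ≈ 2.2500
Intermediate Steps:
H(S) = ½ (H(S) = 1/2 = ½)
T = 1 (T = -6 - 1*(-7) = -6 + 7 = 1)
(T + H(-5*(-2 + ((2 - 3) + 0))))² = (1 + ½)² = (3/2)² = 9/4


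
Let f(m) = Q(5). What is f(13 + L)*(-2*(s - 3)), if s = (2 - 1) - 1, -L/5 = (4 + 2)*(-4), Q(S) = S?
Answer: 30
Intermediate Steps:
L = 120 (L = -5*(4 + 2)*(-4) = -30*(-4) = -5*(-24) = 120)
s = 0 (s = 1 - 1 = 0)
f(m) = 5
f(13 + L)*(-2*(s - 3)) = 5*(-2*(0 - 3)) = 5*(-2*(-3)) = 5*6 = 30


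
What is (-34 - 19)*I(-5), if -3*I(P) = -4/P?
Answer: 212/15 ≈ 14.133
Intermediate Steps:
I(P) = 4/(3*P) (I(P) = -(-4)/(3*P) = 4/(3*P))
(-34 - 19)*I(-5) = (-34 - 19)*((4/3)/(-5)) = -212*(-1)/(3*5) = -53*(-4/15) = 212/15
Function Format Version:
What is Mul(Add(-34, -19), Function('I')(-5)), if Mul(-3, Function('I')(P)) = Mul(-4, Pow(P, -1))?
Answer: Rational(212, 15) ≈ 14.133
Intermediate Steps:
Function('I')(P) = Mul(Rational(4, 3), Pow(P, -1)) (Function('I')(P) = Mul(Rational(-1, 3), Mul(-4, Pow(P, -1))) = Mul(Rational(4, 3), Pow(P, -1)))
Mul(Add(-34, -19), Function('I')(-5)) = Mul(Add(-34, -19), Mul(Rational(4, 3), Pow(-5, -1))) = Mul(-53, Mul(Rational(4, 3), Rational(-1, 5))) = Mul(-53, Rational(-4, 15)) = Rational(212, 15)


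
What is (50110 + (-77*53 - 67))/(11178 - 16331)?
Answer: -45962/5153 ≈ -8.9195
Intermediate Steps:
(50110 + (-77*53 - 67))/(11178 - 16331) = (50110 + (-4081 - 67))/(-5153) = (50110 - 4148)*(-1/5153) = 45962*(-1/5153) = -45962/5153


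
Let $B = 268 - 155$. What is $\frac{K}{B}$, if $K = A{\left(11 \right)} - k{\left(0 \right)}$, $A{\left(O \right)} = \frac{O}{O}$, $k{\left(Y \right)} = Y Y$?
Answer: $\frac{1}{113} \approx 0.0088496$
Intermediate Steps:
$B = 113$
$k{\left(Y \right)} = Y^{2}$
$A{\left(O \right)} = 1$
$K = 1$ ($K = 1 - 0^{2} = 1 - 0 = 1 + 0 = 1$)
$\frac{K}{B} = 1 \cdot \frac{1}{113} = \frac{1}{113}$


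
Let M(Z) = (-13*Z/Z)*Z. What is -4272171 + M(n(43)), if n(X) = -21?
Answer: -4271898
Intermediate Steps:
M(Z) = -13*Z (M(Z) = (-13*1)*Z = -13*Z)
-4272171 + M(n(43)) = -4272171 - 13*(-21) = -4272171 + 273 = -4271898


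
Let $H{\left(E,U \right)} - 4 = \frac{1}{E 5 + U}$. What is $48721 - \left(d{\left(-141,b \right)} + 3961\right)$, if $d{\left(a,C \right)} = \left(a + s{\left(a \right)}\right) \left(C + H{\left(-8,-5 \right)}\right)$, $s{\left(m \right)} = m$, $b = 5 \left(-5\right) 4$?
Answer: $\frac{265226}{15} \approx 17682.0$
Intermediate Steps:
$H{\left(E,U \right)} = 4 + \frac{1}{U + 5 E}$ ($H{\left(E,U \right)} = 4 + \frac{1}{E 5 + U} = 4 + \frac{1}{5 E + U} = 4 + \frac{1}{U + 5 E}$)
$b = -100$ ($b = \left(-25\right) 4 = -100$)
$d{\left(a,C \right)} = 2 a \left(\frac{179}{45} + C\right)$ ($d{\left(a,C \right)} = \left(a + a\right) \left(C + \frac{1 + 4 \left(-5\right) + 20 \left(-8\right)}{-5 + 5 \left(-8\right)}\right) = 2 a \left(C + \frac{1 - 20 - 160}{-5 - 40}\right) = 2 a \left(C + \frac{1}{-45} \left(-179\right)\right) = 2 a \left(C - - \frac{179}{45}\right) = 2 a \left(C + \frac{179}{45}\right) = 2 a \left(\frac{179}{45} + C\right)$)
$48721 - \left(d{\left(-141,b \right)} + 3961\right) = 48721 - \left(\frac{2}{45} \left(-141\right) \left(179 + 45 \left(-100\right)\right) + 3961\right) = 48721 - \left(\frac{2}{45} \left(-141\right) \left(179 - 4500\right) + 3961\right) = 48721 - \left(\frac{2}{45} \left(-141\right) \left(-4321\right) + 3961\right) = 48721 - \left(\frac{406174}{15} + 3961\right) = 48721 - \frac{465589}{15} = \frac{265226}{15}$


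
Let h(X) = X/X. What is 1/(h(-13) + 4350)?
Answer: 1/4351 ≈ 0.00022983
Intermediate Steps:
h(X) = 1
1/(h(-13) + 4350) = 1/(1 + 4350) = 1/4351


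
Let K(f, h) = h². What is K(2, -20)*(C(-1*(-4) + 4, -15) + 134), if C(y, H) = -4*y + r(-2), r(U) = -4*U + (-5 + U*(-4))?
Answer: 45200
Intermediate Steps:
r(U) = -5 - 8*U (r(U) = -4*U + (-5 - 4*U) = -5 - 8*U)
C(y, H) = 11 - 4*y (C(y, H) = -4*y + (-5 - 8*(-2)) = -4*y + (-5 + 16) = -4*y + 11 = 11 - 4*y)
K(2, -20)*(C(-1*(-4) + 4, -15) + 134) = (-20)²*((11 - 4*(-1*(-4) + 4)) + 134) = 400*((11 - 4*(4 + 4)) + 134) = 400*((11 - 4*8) + 134) = 400*((11 - 32) + 134) = 400*(-21 + 134) = 400*113 = 45200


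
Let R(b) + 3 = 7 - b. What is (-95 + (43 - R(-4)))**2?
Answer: 3600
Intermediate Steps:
R(b) = 4 - b (R(b) = -3 + (7 - b) = 4 - b)
(-95 + (43 - R(-4)))**2 = (-95 + (43 - (4 - 1*(-4))))**2 = (-95 + (43 - (4 + 4)))**2 = (-95 + (43 - 1*8))**2 = (-95 + (43 - 8))**2 = (-95 + 35)**2 = (-60)**2 = 3600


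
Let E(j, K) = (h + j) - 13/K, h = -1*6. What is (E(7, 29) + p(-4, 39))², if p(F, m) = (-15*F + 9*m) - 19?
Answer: 129595456/841 ≈ 1.5410e+5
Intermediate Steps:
h = -6
E(j, K) = -6 + j - 13/K (E(j, K) = (-6 + j) - 13/K = -6 + j - 13/K)
p(F, m) = -19 - 15*F + 9*m
(E(7, 29) + p(-4, 39))² = ((-6 + 7 - 13/29) + (-19 - 15*(-4) + 9*39))² = ((-6 + 7 - 13*1/29) + (-19 + 60 + 351))² = ((-6 + 7 - 13/29) + 392)² = (16/29 + 392)² = (11384/29)² = 129595456/841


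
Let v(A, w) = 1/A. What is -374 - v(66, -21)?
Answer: -24685/66 ≈ -374.02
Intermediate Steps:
-374 - v(66, -21) = -374 - 1/66 = -24685/66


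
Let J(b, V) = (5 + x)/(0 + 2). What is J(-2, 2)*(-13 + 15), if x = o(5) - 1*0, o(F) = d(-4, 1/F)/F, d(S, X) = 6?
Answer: 31/5 ≈ 6.2000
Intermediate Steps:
o(F) = 6/F
x = 6/5 (x = 6/5 - 1*0 = 6*(⅕) + 0 = 6/5 + 0 = 6/5 ≈ 1.2000)
J(b, V) = 31/10 (J(b, V) = (5 + 6/5)/(0 + 2) = (31/5)/2 = (31/5)*(½) = 31/10)
J(-2, 2)*(-13 + 15) = 31*(-13 + 15)/10 = (31/10)*2 = 31/5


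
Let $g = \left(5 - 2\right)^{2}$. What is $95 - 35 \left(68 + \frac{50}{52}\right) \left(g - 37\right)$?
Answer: $\frac{879805}{13} \approx 67677.0$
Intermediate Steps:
$g = 9$ ($g = 3^{2} = 9$)
$95 - 35 \left(68 + \frac{50}{52}\right) \left(g - 37\right) = 95 - 35 \left(68 + \frac{50}{52}\right) \left(9 - 37\right) = 95 - 35 \left(68 + 50 \cdot \frac{1}{52}\right) \left(9 - 37\right) = 95 - 35 \left(68 + \frac{25}{26}\right) \left(9 - 37\right) = 95 - 35 \cdot \frac{1793}{26} \left(-28\right) = 95 - - \frac{878570}{13} = 95 + \frac{878570}{13} = \frac{879805}{13}$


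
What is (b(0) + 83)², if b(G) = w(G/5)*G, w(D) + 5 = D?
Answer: 6889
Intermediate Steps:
w(D) = -5 + D
b(G) = G*(-5 + G/5) (b(G) = (-5 + G/5)*G = G*(-5 + G/5))
(b(0) + 83)² = ((⅕)*0*(-25 + 0) + 83)² = ((⅕)*0*(-25) + 83)² = (0 + 83)² = 83² = 6889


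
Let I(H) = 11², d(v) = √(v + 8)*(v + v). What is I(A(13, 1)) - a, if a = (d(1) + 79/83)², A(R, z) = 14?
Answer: 500640/6889 ≈ 72.672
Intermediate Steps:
d(v) = 2*v*√(8 + v) (d(v) = √(8 + v)*(2*v) = 2*v*√(8 + v))
I(H) = 121
a = 332929/6889 (a = (2*1*√(8 + 1) + 79/83)² = (2*1*√9 + 79*(1/83))² = (2*1*3 + 79/83)² = (6 + 79/83)² = (577/83)² = 332929/6889 ≈ 48.328)
I(A(13, 1)) - a = 121 - 1*332929/6889 = 121 - 332929/6889 = 500640/6889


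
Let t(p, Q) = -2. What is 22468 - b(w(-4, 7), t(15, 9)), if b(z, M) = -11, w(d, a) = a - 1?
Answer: 22479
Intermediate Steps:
w(d, a) = -1 + a
22468 - b(w(-4, 7), t(15, 9)) = 22468 - 1*(-11) = 22468 + 11 = 22479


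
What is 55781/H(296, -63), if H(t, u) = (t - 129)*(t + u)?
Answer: 55781/38911 ≈ 1.4336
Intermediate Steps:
H(t, u) = (-129 + t)*(t + u)
55781/H(296, -63) = 55781/(296**2 - 129*296 - 129*(-63) + 296*(-63)) = 55781/(87616 - 38184 + 8127 - 18648) = 55781/38911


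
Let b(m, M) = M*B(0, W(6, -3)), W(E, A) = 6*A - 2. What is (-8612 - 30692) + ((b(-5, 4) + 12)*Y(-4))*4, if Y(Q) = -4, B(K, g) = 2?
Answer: -39624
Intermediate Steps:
W(E, A) = -2 + 6*A
b(m, M) = 2*M (b(m, M) = M*2 = 2*M)
(-8612 - 30692) + ((b(-5, 4) + 12)*Y(-4))*4 = (-8612 - 30692) + ((2*4 + 12)*(-4))*4 = -39304 + ((8 + 12)*(-4))*4 = -39304 + (20*(-4))*4 = -39304 - 80*4 = -39304 - 320 = -39624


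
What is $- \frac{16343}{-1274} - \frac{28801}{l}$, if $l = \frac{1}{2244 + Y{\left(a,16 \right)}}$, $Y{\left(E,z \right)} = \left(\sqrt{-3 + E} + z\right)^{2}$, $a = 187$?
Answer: $- \frac{98482583873}{1274} - 1843264 \sqrt{46} \approx -8.9804 \cdot 10^{7}$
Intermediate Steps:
$Y{\left(E,z \right)} = \left(z + \sqrt{-3 + E}\right)^{2}$
$l = \frac{1}{2244 + \left(16 + 2 \sqrt{46}\right)^{2}}$ ($l = \frac{1}{2244 + \left(16 + \sqrt{-3 + 187}\right)^{2}} = \frac{1}{2244 + \left(16 + \sqrt{184}\right)^{2}} = \frac{1}{2244 + \left(16 + 2 \sqrt{46}\right)^{2}} \approx 0.00032071$)
$- \frac{16343}{-1274} - \frac{28801}{l} = - \frac{16343}{-1274} - \frac{28801}{\frac{671}{1753860} - \frac{4 \sqrt{46}}{438465}} = \left(-16343\right) \left(- \frac{1}{1274}\right) - \frac{28801}{\frac{671}{1753860} - \frac{4 \sqrt{46}}{438465}} = \frac{16343}{1274} - \frac{28801}{\frac{671}{1753860} - \frac{4 \sqrt{46}}{438465}}$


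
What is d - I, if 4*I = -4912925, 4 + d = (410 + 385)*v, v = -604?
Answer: 2992189/4 ≈ 7.4805e+5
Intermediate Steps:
d = -480184 (d = -4 + (410 + 385)*(-604) = -4 + 795*(-604) = -4 - 480180 = -480184)
I = -4912925/4 (I = (¼)*(-4912925) = -4912925/4 ≈ -1.2282e+6)
d - I = -480184 - 1*(-4912925/4) = -480184 + 4912925/4 = 2992189/4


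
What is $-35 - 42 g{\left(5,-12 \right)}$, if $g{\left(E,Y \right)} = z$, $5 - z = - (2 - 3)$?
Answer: $-203$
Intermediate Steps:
$z = 4$ ($z = 5 - - (2 - 3) = 5 - \left(-1\right) \left(-1\right) = 5 - 1 = 4$)
$g{\left(E,Y \right)} = 4$
$-35 - 42 g{\left(5,-12 \right)} = -35 - 168 = -203$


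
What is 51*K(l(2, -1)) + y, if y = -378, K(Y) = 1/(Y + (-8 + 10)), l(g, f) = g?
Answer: -1461/4 ≈ -365.25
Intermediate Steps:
K(Y) = 1/(2 + Y) (K(Y) = 1/(Y + 2) = 1/(2 + Y))
51*K(l(2, -1)) + y = 51/(2 + 2) - 378 = 51/4 - 378 = -1461/4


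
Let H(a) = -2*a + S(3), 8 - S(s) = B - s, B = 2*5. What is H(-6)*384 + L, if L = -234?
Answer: 4758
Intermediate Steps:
B = 10
S(s) = -2 + s (S(s) = 8 - (10 - s) = 8 + (-10 + s) = -2 + s)
H(a) = 1 - 2*a (H(a) = -2*a + (-2 + 3) = -2*a + 1 = 1 - 2*a)
H(-6)*384 + L = (1 - 2*(-6))*384 - 234 = (1 + 12)*384 - 234 = 13*384 - 234 = 4992 - 234 = 4758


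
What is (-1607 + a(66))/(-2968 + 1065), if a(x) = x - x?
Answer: 1607/1903 ≈ 0.84446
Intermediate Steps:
a(x) = 0
(-1607 + a(66))/(-2968 + 1065) = (-1607 + 0)/(-2968 + 1065) = -1607/(-1903) = -1607*(-1/1903) = 1607/1903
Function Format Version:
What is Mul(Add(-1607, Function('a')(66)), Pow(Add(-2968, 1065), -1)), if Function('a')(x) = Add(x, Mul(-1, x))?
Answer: Rational(1607, 1903) ≈ 0.84446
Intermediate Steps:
Function('a')(x) = 0
Mul(Add(-1607, Function('a')(66)), Pow(Add(-2968, 1065), -1)) = Mul(Add(-1607, 0), Pow(Add(-2968, 1065), -1)) = Mul(-1607, Pow(-1903, -1)) = Mul(-1607, Rational(-1, 1903)) = Rational(1607, 1903)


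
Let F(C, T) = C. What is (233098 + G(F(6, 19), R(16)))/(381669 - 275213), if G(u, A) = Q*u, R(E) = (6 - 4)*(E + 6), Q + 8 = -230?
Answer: 115835/53228 ≈ 2.1762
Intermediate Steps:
Q = -238 (Q = -8 - 230 = -238)
R(E) = 12 + 2*E (R(E) = 2*(6 + E) = 12 + 2*E)
G(u, A) = -238*u
(233098 + G(F(6, 19), R(16)))/(381669 - 275213) = (233098 - 238*6)/(381669 - 275213) = (233098 - 1428)/106456 = 231670*(1/106456) = 115835/53228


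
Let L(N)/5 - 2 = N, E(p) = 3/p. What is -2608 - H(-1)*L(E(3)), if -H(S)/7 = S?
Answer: -2713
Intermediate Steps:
H(S) = -7*S
L(N) = 10 + 5*N
-2608 - H(-1)*L(E(3)) = -2608 - (-7*(-1))*(10 + 5*(3/3)) = -2608 - 7*(10 + 5*(3*(⅓))) = -2608 - 7*(10 + 5*1) = -2608 - 7*(10 + 5) = -2608 - 7*15 = -2608 - 1*105 = -2608 - 105 = -2713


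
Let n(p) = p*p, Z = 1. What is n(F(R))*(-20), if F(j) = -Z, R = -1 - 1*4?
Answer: -20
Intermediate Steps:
R = -5 (R = -1 - 4 = -5)
F(j) = -1 (F(j) = -1*1 = -1)
n(p) = p**2
n(F(R))*(-20) = (-1)**2*(-20) = 1*(-20) = -20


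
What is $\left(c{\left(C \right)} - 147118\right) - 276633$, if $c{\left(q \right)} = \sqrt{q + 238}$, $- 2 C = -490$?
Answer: $-423751 + \sqrt{483} \approx -4.2373 \cdot 10^{5}$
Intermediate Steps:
$C = 245$ ($C = \left(- \frac{1}{2}\right) \left(-490\right) = 245$)
$c{\left(q \right)} = \sqrt{238 + q}$
$\left(c{\left(C \right)} - 147118\right) - 276633 = \left(\sqrt{238 + 245} - 147118\right) - 276633 = \left(\sqrt{483} - 147118\right) - 276633 = \left(-147118 + \sqrt{483}\right) - 276633 = -423751 + \sqrt{483}$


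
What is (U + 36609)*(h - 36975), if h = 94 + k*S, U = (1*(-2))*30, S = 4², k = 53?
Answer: -1316970117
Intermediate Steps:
S = 16
U = -60 (U = -2*30 = -60)
h = 942 (h = 94 + 53*16 = 94 + 848 = 942)
(U + 36609)*(h - 36975) = (-60 + 36609)*(942 - 36975) = 36549*(-36033) = -1316970117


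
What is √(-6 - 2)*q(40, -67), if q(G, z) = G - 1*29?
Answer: 22*I*√2 ≈ 31.113*I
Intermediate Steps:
q(G, z) = -29 + G (q(G, z) = G - 29 = -29 + G)
√(-6 - 2)*q(40, -67) = √(-6 - 2)*(-29 + 40) = √(-8)*11 = (2*I*√2)*11 = 22*I*√2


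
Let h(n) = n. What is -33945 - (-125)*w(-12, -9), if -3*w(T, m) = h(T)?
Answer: -33445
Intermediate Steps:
w(T, m) = -T/3
-33945 - (-125)*w(-12, -9) = -33945 - (-125)*(-1/3*(-12)) = -33945 - (-125)*4 = -33945 - 1*(-500) = -33945 + 500 = -33445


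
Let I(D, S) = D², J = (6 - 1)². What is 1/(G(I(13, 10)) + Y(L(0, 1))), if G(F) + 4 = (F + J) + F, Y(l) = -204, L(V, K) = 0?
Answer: 1/155 ≈ 0.0064516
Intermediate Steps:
J = 25 (J = 5² = 25)
G(F) = 21 + 2*F (G(F) = -4 + ((F + 25) + F) = -4 + ((25 + F) + F) = -4 + (25 + 2*F) = 21 + 2*F)
1/(G(I(13, 10)) + Y(L(0, 1))) = 1/((21 + 2*13²) - 204) = 1/((21 + 2*169) - 204) = 1/((21 + 338) - 204) = 1/(359 - 204) = 1/155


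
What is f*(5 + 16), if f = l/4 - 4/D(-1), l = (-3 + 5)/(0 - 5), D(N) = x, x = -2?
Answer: 399/10 ≈ 39.900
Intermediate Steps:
D(N) = -2
l = -⅖ (l = 2/(-5) = 2*(-⅕) = -⅖ ≈ -0.40000)
f = 19/10 (f = -⅖/4 - 4/(-2) = -⅖*¼ - 4*(-½) = -⅒ + 2 = 19/10 ≈ 1.9000)
f*(5 + 16) = 19*(5 + 16)/10 = (19/10)*21 = 399/10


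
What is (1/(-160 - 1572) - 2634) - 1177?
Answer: -6600653/1732 ≈ -3811.0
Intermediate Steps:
(1/(-160 - 1572) - 2634) - 1177 = (1/(-1732) - 2634) - 1177 = (-1/1732 - 2634) - 1177 = -4562089/1732 - 1177 = -6600653/1732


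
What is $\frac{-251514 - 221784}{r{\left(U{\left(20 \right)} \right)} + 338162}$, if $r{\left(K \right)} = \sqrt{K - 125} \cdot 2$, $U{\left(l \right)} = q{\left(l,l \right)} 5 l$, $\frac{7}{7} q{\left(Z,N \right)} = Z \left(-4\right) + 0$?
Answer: $- \frac{5716121367}{4084056098} + \frac{845175 i \sqrt{13}}{4084056098} \approx -1.3996 + 0.00074615 i$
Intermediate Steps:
$q{\left(Z,N \right)} = - 4 Z$ ($q{\left(Z,N \right)} = Z \left(-4\right) + 0 = - 4 Z + 0 = - 4 Z$)
$U{\left(l \right)} = - 20 l^{2}$ ($U{\left(l \right)} = - 4 l 5 l = - 20 l l = - 20 l^{2}$)
$r{\left(K \right)} = 2 \sqrt{-125 + K}$ ($r{\left(K \right)} = \sqrt{-125 + K} 2 = 2 \sqrt{-125 + K}$)
$\frac{-251514 - 221784}{r{\left(U{\left(20 \right)} \right)} + 338162} = \frac{-251514 - 221784}{2 \sqrt{-125 - 20 \cdot 20^{2}} + 338162} = - \frac{473298}{2 \sqrt{-125 - 8000} + 338162} = - \frac{473298}{2 \sqrt{-8125} + 338162} = - \frac{473298}{2 \cdot 25 i \sqrt{13} + 338162} = - \frac{473298}{50 i \sqrt{13} + 338162} = - \frac{473298}{338162 + 50 i \sqrt{13}}$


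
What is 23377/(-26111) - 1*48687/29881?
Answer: -1969794394/780222791 ≈ -2.5247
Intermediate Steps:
23377/(-26111) - 1*48687/29881 = 23377*(-1/26111) - 48687*1/29881 = -23377/26111 - 48687/29881 = -1969794394/780222791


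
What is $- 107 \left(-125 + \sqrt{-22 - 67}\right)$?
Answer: $13375 - 107 i \sqrt{89} \approx 13375.0 - 1009.4 i$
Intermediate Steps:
$- 107 \left(-125 + \sqrt{-22 - 67}\right) = - 107 \left(-125 + \sqrt{-89}\right) = - 107 \left(-125 + i \sqrt{89}\right) = 13375 - 107 i \sqrt{89}$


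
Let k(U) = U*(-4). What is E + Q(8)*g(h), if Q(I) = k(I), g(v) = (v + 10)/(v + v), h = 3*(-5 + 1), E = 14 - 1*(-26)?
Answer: 112/3 ≈ 37.333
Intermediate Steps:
k(U) = -4*U
E = 40 (E = 14 + 26 = 40)
h = -12 (h = 3*(-4) = -12)
g(v) = (10 + v)/(2*v) (g(v) = (10 + v)/((2*v)) = (10 + v)*(1/(2*v)) = (10 + v)/(2*v))
Q(I) = -4*I
E + Q(8)*g(h) = 40 + (-4*8)*((1/2)*(10 - 12)/(-12)) = 40 - 16*(-1)*(-2)/12 = 40 - 32*1/12 = 40 - 8/3 = 112/3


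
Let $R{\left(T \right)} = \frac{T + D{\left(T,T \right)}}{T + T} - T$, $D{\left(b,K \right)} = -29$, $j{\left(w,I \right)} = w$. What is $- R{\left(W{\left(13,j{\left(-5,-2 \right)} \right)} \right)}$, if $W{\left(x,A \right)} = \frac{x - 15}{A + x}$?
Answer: $- \frac{235}{4} \approx -58.75$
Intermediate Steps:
$W{\left(x,A \right)} = \frac{-15 + x}{A + x}$
$R{\left(T \right)} = - T + \frac{-29 + T}{2 T}$ ($R{\left(T \right)} = \frac{T - 29}{T + T} - T = \frac{-29 + T}{2 T} - T = - T + \frac{-29 + T}{2 T}$)
$- R{\left(W{\left(13,j{\left(-5,-2 \right)} \right)} \right)} = - (\frac{1}{2} - \frac{-15 + 13}{-5 + 13} - \frac{29}{2 \frac{-15 + 13}{-5 + 13}}) = - (\frac{1}{2} - \frac{1}{8} \left(-2\right) - \frac{29}{2 \cdot \frac{1}{8} \left(-2\right)}) = - (\frac{1}{2} - - \frac{1}{4} - \frac{29}{2 \left(- \frac{1}{4}\right)}) = - (\frac{1}{2} + \frac{1}{4} - -58) = - (\frac{1}{2} + \frac{1}{4} + 58) = \left(-1\right) \frac{235}{4} = - \frac{235}{4}$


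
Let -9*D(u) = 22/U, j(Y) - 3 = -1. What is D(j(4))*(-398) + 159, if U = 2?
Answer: 5809/9 ≈ 645.44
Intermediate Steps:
j(Y) = 2 (j(Y) = 3 - 1 = 2)
D(u) = -11/9 (D(u) = -22/(9*2) = -1/9*11 = -11/9)
D(j(4))*(-398) + 159 = -11/9*(-398) + 159 = 4378/9 + 159 = 5809/9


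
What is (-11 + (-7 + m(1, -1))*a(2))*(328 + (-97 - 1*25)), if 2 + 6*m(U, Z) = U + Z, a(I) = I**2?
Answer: -24926/3 ≈ -8308.7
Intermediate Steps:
m(U, Z) = -1/3 + U/6 + Z/6 (m(U, Z) = -1/3 + (U + Z)/6 = -1/3 + (U/6 + Z/6) = -1/3 + U/6 + Z/6)
(-11 + (-7 + m(1, -1))*a(2))*(328 + (-97 - 1*25)) = (-11 + (-7 + (-1/3 + (1/6)*1 + (1/6)*(-1)))*2**2)*(328 + (-97 - 1*25)) = (-11 + (-7 + (-1/3 + 1/6 - 1/6))*4)*(328 + (-97 - 25)) = (-11 + (-7 - 1/3)*4)*(328 - 122) = (-11 - 22/3*4)*206 = (-11 - 88/3)*206 = -121/3*206 = -24926/3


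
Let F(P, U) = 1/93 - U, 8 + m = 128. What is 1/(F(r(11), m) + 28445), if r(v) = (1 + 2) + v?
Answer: 93/2634226 ≈ 3.5304e-5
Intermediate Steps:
m = 120 (m = -8 + 128 = 120)
r(v) = 3 + v
F(P, U) = 1/93 - U
1/(F(r(11), m) + 28445) = 1/((1/93 - 1*120) + 28445) = 1/((1/93 - 120) + 28445) = 1/(-11159/93 + 28445) = 1/(2634226/93) = 93/2634226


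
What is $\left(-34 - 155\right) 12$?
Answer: $-2268$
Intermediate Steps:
$\left(-34 - 155\right) 12 = \left(-189\right) 12 = -2268$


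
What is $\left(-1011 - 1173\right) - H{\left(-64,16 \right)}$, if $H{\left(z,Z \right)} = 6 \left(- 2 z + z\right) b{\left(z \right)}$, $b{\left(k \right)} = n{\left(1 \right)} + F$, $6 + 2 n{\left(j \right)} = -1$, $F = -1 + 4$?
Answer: $-1992$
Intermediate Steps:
$F = 3$
$n{\left(j \right)} = - \frac{7}{2}$ ($n{\left(j \right)} = -3 + \frac{1}{2} \left(-1\right) = -3 - \frac{1}{2} = - \frac{7}{2}$)
$b{\left(k \right)} = - \frac{1}{2}$ ($b{\left(k \right)} = - \frac{7}{2} + 3 = - \frac{1}{2}$)
$H{\left(z,Z \right)} = 3 z$ ($H{\left(z,Z \right)} = 6 \left(- 2 z + z\right) \left(- \frac{1}{2}\right) = 6 \left(- z\right) \left(- \frac{1}{2}\right) = - 6 z \left(- \frac{1}{2}\right) = 3 z$)
$\left(-1011 - 1173\right) - H{\left(-64,16 \right)} = \left(-1011 - 1173\right) - 3 \left(-64\right) = \left(-1011 - 1173\right) - -192 = -2184 + 192 = -1992$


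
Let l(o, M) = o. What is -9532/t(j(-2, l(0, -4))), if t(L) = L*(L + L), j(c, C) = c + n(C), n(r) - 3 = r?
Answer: -4766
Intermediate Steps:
n(r) = 3 + r
j(c, C) = 3 + C + c (j(c, C) = c + (3 + C) = 3 + C + c)
t(L) = 2*L² (t(L) = L*(2*L) = 2*L²)
-9532/t(j(-2, l(0, -4))) = -9532*1/(2*(3 + 0 - 2)²) = -9532/(2*1²) = -9532/(2*1) = -9532/2 = -9532*½ = -4766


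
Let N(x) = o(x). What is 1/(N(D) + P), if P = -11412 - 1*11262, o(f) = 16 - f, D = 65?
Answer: -1/22723 ≈ -4.4008e-5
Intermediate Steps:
N(x) = 16 - x
P = -22674 (P = -11412 - 11262 = -22674)
1/(N(D) + P) = 1/((16 - 1*65) - 22674) = 1/((16 - 65) - 22674) = 1/(-49 - 22674) = 1/(-22723) = -1/22723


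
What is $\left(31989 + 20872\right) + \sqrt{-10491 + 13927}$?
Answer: $52861 + 2 \sqrt{859} \approx 52920.0$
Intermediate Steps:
$\left(31989 + 20872\right) + \sqrt{-10491 + 13927} = 52861 + \sqrt{3436} = 52861 + 2 \sqrt{859}$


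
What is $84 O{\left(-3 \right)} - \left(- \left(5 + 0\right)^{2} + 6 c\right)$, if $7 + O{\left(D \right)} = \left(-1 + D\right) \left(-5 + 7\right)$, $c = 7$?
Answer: $-1277$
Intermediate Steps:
$O{\left(D \right)} = -9 + 2 D$ ($O{\left(D \right)} = -7 + \left(-1 + D\right) \left(-5 + 7\right) = -7 + \left(-1 + D\right) 2 = -7 + \left(-2 + 2 D\right) = -9 + 2 D$)
$84 O{\left(-3 \right)} - \left(- \left(5 + 0\right)^{2} + 6 c\right) = 84 \left(-9 + 2 \left(-3\right)\right) + \left(\left(-6\right) 7 + \left(5 + 0\right)^{2}\right) = 84 \left(-9 - 6\right) - \left(42 - 5^{2}\right) = 84 \left(-15\right) + \left(-42 + 25\right) = -1260 - 17 = -1277$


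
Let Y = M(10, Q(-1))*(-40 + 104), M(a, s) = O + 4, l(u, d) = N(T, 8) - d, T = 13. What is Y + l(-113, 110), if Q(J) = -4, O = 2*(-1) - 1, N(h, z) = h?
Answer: -33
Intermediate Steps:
O = -3 (O = -2 - 1 = -3)
l(u, d) = 13 - d
M(a, s) = 1 (M(a, s) = -3 + 4 = 1)
Y = 64 (Y = 1*(-40 + 104) = 1*64 = 64)
Y + l(-113, 110) = 64 + (13 - 1*110) = 64 + (13 - 110) = 64 - 97 = -33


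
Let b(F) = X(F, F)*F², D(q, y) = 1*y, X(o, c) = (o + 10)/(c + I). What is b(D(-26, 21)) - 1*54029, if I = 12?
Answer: -589762/11 ≈ -53615.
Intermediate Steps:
X(o, c) = (10 + o)/(12 + c) (X(o, c) = (o + 10)/(c + 12) = (10 + o)/(12 + c))
D(q, y) = y
b(F) = F²*(10 + F)/(12 + F) (b(F) = ((10 + F)/(12 + F))*F² = F²*(10 + F)/(12 + F))
b(D(-26, 21)) - 1*54029 = 21²*(10 + 21)/(12 + 21) - 1*54029 = 441*31/33 - 54029 = 441*(1/33)*31 - 54029 = 4557/11 - 54029 = -589762/11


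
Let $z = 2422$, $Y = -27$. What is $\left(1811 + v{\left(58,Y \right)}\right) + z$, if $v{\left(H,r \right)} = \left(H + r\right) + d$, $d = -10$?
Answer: $4254$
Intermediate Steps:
$v{\left(H,r \right)} = -10 + H + r$ ($v{\left(H,r \right)} = \left(H + r\right) - 10 = -10 + H + r$)
$\left(1811 + v{\left(58,Y \right)}\right) + z = \left(1811 - -21\right) + 2422 = \left(1811 + 21\right) + 2422 = 1832 + 2422 = 4254$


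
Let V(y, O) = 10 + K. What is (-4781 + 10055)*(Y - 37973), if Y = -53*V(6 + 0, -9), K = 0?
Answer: -203064822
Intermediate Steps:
V(y, O) = 10 (V(y, O) = 10 + 0 = 10)
Y = -530 (Y = -53*10 = -530)
(-4781 + 10055)*(Y - 37973) = (-4781 + 10055)*(-530 - 37973) = 5274*(-38503) = -203064822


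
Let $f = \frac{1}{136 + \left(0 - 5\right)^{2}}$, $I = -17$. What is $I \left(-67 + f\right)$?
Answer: $\frac{183362}{161} \approx 1138.9$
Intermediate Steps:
$f = \frac{1}{161}$ ($f = \frac{1}{136 + \left(-5\right)^{2}} = \frac{1}{136 + 25} = \frac{1}{161} \approx 0.0062112$)
$I \left(-67 + f\right) = - 17 \left(-67 + \frac{1}{161}\right) = \left(-17\right) \left(- \frac{10786}{161}\right) = \frac{183362}{161}$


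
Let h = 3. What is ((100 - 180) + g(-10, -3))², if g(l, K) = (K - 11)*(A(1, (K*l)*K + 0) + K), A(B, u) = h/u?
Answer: 316969/225 ≈ 1408.8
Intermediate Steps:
A(B, u) = 3/u
g(l, K) = (-11 + K)*(K + 3/(K²*l)) (g(l, K) = (K - 11)*(3/((K*l)*K + 0) + K) = (-11 + K)*(3/(l*K² + 0) + K) = (-11 + K)*(3/((l*K²)) + K) = (-11 + K)*(3*(1/(K²*l)) + K) = (-11 + K)*(3/(K²*l) + K) = (-11 + K)*(K + 3/(K²*l)))
((100 - 180) + g(-10, -3))² = ((100 - 180) + (-33 + 3*(-3) - 10*(-3)³*(-11 - 3))/((-3)²*(-10)))² = (-80 + (⅑)*(-⅒)*(-33 - 9 - 10*(-27)*(-14)))² = (-80 + (⅑)*(-⅒)*(-33 - 9 - 3780))² = (-80 + (⅑)*(-⅒)*(-3822))² = (-80 + 637/15)² = (-563/15)² = 316969/225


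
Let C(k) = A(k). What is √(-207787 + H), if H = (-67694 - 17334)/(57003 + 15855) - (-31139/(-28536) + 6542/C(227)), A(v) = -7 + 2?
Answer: I*√17216921024332107860010/288760540 ≈ 454.4*I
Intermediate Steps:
A(v) = -5
C(k) = -5
H = 754324390997/577521080 (H = (-67694 - 17334)/(57003 + 15855) - (-31139/(-28536) + 6542/(-5)) = -85028/72858 - (-31139*(-1/28536) + 6542*(-⅕)) = -85028*1/72858 - (31139/28536 - 6542/5) = -42514/36429 - 1*(-186526817/142680) = -42514/36429 + 186526817/142680 = 754324390997/577521080 ≈ 1306.1)
√(-207787 + H) = √(-207787 + 754324390997/577521080) = √(-119247048258963/577521080) = I*√17216921024332107860010/288760540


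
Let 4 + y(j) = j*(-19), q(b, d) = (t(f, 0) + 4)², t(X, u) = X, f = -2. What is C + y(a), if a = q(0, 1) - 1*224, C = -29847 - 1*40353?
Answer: -66024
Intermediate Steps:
q(b, d) = 4 (q(b, d) = (-2 + 4)² = 2² = 4)
C = -70200 (C = -29847 - 40353 = -70200)
a = -220 (a = 4 - 1*224 = 4 - 224 = -220)
y(j) = -4 - 19*j (y(j) = -4 + j*(-19) = -4 - 19*j)
C + y(a) = -70200 + (-4 - 19*(-220)) = -70200 + (-4 + 4180) = -70200 + 4176 = -66024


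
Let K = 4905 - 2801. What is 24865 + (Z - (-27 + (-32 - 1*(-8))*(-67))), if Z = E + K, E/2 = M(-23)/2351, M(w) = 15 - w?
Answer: 59687264/2351 ≈ 25388.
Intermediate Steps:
E = 76/2351 (E = 2*((15 - 1*(-23))/2351) = 2*((15 + 23)*(1/2351)) = 2*(38*(1/2351)) = 2*(38/2351) = 76/2351 ≈ 0.032327)
K = 2104
Z = 4946580/2351 (Z = 76/2351 + 2104 = 4946580/2351 ≈ 2104.0)
24865 + (Z - (-27 + (-32 - 1*(-8))*(-67))) = 24865 + (4946580/2351 - (-27 + (-32 - 1*(-8))*(-67))) = 24865 + (4946580/2351 - (-27 + (-32 + 8)*(-67))) = 24865 + (4946580/2351 - (-27 - 24*(-67))) = 24865 + (4946580/2351 - (-27 + 1608)) = 24865 + (4946580/2351 - 1*1581) = 24865 + (4946580/2351 - 1581) = 24865 + 1229649/2351 = 59687264/2351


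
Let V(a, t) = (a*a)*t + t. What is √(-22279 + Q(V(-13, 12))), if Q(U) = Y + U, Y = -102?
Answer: I*√20341 ≈ 142.62*I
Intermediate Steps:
V(a, t) = t + t*a² (V(a, t) = a²*t + t = t*a² + t = t + t*a²)
Q(U) = -102 + U
√(-22279 + Q(V(-13, 12))) = √(-22279 + (-102 + 12*(1 + (-13)²))) = √(-22279 + (-102 + 12*(1 + 169))) = √(-22279 + (-102 + 12*170)) = √(-22279 + (-102 + 2040)) = √(-22279 + 1938) = √(-20341) = I*√20341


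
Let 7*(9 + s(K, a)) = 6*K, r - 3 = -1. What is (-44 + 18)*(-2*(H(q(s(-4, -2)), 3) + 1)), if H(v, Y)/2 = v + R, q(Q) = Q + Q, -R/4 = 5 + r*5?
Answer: -61412/7 ≈ -8773.1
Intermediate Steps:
r = 2 (r = 3 - 1 = 2)
s(K, a) = -9 + 6*K/7 (s(K, a) = -9 + (6*K)/7 = -9 + 6*K/7)
R = -60 (R = -4*(5 + 2*5) = -4*(5 + 10) = -4*15 = -60)
q(Q) = 2*Q
H(v, Y) = -120 + 2*v (H(v, Y) = 2*(v - 60) = 2*(-60 + v) = -120 + 2*v)
(-44 + 18)*(-2*(H(q(s(-4, -2)), 3) + 1)) = (-44 + 18)*(-2*((-120 + 2*(2*(-9 + (6/7)*(-4)))) + 1)) = -(-52)*((-120 + 2*(2*(-9 - 24/7))) + 1) = -(-52)*((-120 + 2*(2*(-87/7))) + 1) = -(-52)*((-120 + 2*(-174/7)) + 1) = -(-52)*((-120 - 348/7) + 1) = -(-52)*(-1188/7 + 1) = -(-52)*(-1181)/7 = -26*2362/7 = -61412/7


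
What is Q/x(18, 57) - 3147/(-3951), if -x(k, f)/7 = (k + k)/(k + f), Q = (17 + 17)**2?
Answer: -3164432/9219 ≈ -343.25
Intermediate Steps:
Q = 1156 (Q = 34**2 = 1156)
x(k, f) = -14*k/(f + k) (x(k, f) = -7*(k + k)/(k + f) = -7*2*k/(f + k) = -14*k/(f + k))
Q/x(18, 57) - 3147/(-3951) = 1156/((-14*18/(57 + 18))) - 3147/(-3951) = 1156/((-14*18/75)) - 3147*(-1/3951) = 1156/((-14*18*1/75)) + 1049/1317 = 1156/(-84/25) + 1049/1317 = 1156*(-25/84) + 1049/1317 = -7225/21 + 1049/1317 = -3164432/9219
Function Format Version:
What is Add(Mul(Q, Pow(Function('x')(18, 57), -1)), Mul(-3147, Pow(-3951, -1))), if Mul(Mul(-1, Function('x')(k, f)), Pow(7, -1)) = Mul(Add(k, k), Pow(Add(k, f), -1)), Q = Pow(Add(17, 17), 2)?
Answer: Rational(-3164432, 9219) ≈ -343.25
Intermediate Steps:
Q = 1156 (Q = Pow(34, 2) = 1156)
Function('x')(k, f) = Mul(-14, k, Pow(Add(f, k), -1)) (Function('x')(k, f) = Mul(-7, Mul(Add(k, k), Pow(Add(k, f), -1))) = Mul(-7, Mul(Mul(2, k), Pow(Add(f, k), -1))) = Mul(-7, Mul(2, k, Pow(Add(f, k), -1))) = Mul(-14, k, Pow(Add(f, k), -1)))
Add(Mul(Q, Pow(Function('x')(18, 57), -1)), Mul(-3147, Pow(-3951, -1))) = Add(Mul(1156, Pow(Mul(-14, 18, Pow(Add(57, 18), -1)), -1)), Mul(-3147, Pow(-3951, -1))) = Add(Mul(1156, Pow(Mul(-14, 18, Pow(75, -1)), -1)), Mul(-3147, Rational(-1, 3951))) = Add(Mul(1156, Pow(Mul(-14, 18, Rational(1, 75)), -1)), Rational(1049, 1317)) = Add(Mul(1156, Pow(Rational(-84, 25), -1)), Rational(1049, 1317)) = Add(Mul(1156, Rational(-25, 84)), Rational(1049, 1317)) = Add(Rational(-7225, 21), Rational(1049, 1317)) = Rational(-3164432, 9219)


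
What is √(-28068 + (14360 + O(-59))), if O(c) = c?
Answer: I*√13767 ≈ 117.33*I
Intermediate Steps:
√(-28068 + (14360 + O(-59))) = √(-28068 + (14360 - 59)) = √(-28068 + 14301) = √(-13767) = I*√13767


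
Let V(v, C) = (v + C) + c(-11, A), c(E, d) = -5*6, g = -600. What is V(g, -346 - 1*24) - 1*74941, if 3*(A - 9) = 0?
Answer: -75941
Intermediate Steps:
A = 9 (A = 9 + (⅓)*0 = 9 + 0 = 9)
c(E, d) = -30
V(v, C) = -30 + C + v (V(v, C) = (v + C) - 30 = (C + v) - 30 = -30 + C + v)
V(g, -346 - 1*24) - 1*74941 = (-30 + (-346 - 1*24) - 600) - 1*74941 = (-30 + (-346 - 24) - 600) - 74941 = (-30 - 370 - 600) - 74941 = -1000 - 74941 = -75941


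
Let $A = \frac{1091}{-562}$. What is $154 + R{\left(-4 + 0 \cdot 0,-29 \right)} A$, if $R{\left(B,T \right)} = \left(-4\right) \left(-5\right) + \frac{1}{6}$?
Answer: $\frac{387277}{3372} \approx 114.85$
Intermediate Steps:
$A = - \frac{1091}{562}$ ($A = 1091 \left(- \frac{1}{562}\right) = - \frac{1091}{562} \approx -1.9413$)
$R{\left(B,T \right)} = \frac{121}{6}$ ($R{\left(B,T \right)} = 20 + \frac{1}{6} = \frac{121}{6}$)
$154 + R{\left(-4 + 0 \cdot 0,-29 \right)} A = 154 + \frac{121}{6} \left(- \frac{1091}{562}\right) = 154 - \frac{132011}{3372} = \frac{387277}{3372}$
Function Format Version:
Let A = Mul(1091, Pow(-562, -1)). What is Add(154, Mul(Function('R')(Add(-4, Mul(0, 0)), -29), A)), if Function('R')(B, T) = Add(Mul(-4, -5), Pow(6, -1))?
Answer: Rational(387277, 3372) ≈ 114.85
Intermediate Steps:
A = Rational(-1091, 562) (A = Mul(1091, Rational(-1, 562)) = Rational(-1091, 562) ≈ -1.9413)
Function('R')(B, T) = Rational(121, 6) (Function('R')(B, T) = Add(20, Rational(1, 6)) = Rational(121, 6))
Add(154, Mul(Function('R')(Add(-4, Mul(0, 0)), -29), A)) = Add(154, Mul(Rational(121, 6), Rational(-1091, 562))) = Add(154, Rational(-132011, 3372)) = Rational(387277, 3372)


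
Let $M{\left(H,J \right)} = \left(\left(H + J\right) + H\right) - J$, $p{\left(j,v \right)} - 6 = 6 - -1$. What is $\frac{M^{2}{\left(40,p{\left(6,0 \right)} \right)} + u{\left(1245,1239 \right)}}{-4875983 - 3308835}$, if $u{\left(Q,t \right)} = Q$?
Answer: $- \frac{7645}{8184818} \approx -0.00093405$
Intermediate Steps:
$p{\left(j,v \right)} = 13$ ($p{\left(j,v \right)} = 6 + \left(6 - -1\right) = 6 + \left(6 + 1\right) = 6 + 7 = 13$)
$M{\left(H,J \right)} = 2 H$ ($M{\left(H,J \right)} = \left(J + 2 H\right) - J = 2 H$)
$\frac{M^{2}{\left(40,p{\left(6,0 \right)} \right)} + u{\left(1245,1239 \right)}}{-4875983 - 3308835} = \frac{\left(2 \cdot 40\right)^{2} + 1245}{-4875983 - 3308835} = \frac{80^{2} + 1245}{-8184818} = \left(6400 + 1245\right) \left(- \frac{1}{8184818}\right) = 7645 \left(- \frac{1}{8184818}\right) = - \frac{7645}{8184818}$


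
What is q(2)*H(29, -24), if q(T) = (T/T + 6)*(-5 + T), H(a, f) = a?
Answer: -609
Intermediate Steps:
q(T) = -35 + 7*T (q(T) = (1 + 6)*(-5 + T) = 7*(-5 + T) = -35 + 7*T)
q(2)*H(29, -24) = (-35 + 7*2)*29 = (-35 + 14)*29 = -21*29 = -609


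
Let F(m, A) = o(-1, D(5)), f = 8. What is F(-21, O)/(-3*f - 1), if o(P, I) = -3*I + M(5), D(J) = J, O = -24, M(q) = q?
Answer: ⅖ ≈ 0.40000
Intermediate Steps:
o(P, I) = 5 - 3*I (o(P, I) = -3*I + 5 = 5 - 3*I)
F(m, A) = -10 (F(m, A) = 5 - 3*5 = 5 - 15 = -10)
F(-21, O)/(-3*f - 1) = -10/(-3*8 - 1) = -10/(-24 - 1) = -10/(-25) = -10*(-1/25) = ⅖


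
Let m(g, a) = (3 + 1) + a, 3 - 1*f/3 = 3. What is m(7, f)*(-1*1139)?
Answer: -4556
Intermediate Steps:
f = 0 (f = 9 - 3*3 = 9 - 9 = 0)
m(g, a) = 4 + a
m(7, f)*(-1*1139) = (4 + 0)*(-1*1139) = 4*(-1139) = -4556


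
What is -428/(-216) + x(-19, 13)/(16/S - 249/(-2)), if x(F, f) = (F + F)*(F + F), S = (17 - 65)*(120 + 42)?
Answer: 22185239/1633662 ≈ 13.580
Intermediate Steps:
S = -7776 (S = -48*162 = -7776)
x(F, f) = 4*F² (x(F, f) = (2*F)*(2*F) = 4*F²)
-428/(-216) + x(-19, 13)/(16/S - 249/(-2)) = -428/(-216) + (4*(-19)²)/(16/(-7776) - 249/(-2)) = -428*(-1/216) + (4*361)/(16*(-1/7776) - 249*(-½)) = 107/54 + 1444/(-1/486 + 249/2) = 107/54 + 1444/(30253/243) = 107/54 + 1444*(243/30253) = 107/54 + 350892/30253 = 22185239/1633662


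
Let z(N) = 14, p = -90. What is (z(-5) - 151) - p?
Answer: -47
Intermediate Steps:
(z(-5) - 151) - p = (14 - 151) - 1*(-90) = -137 + 90 = -47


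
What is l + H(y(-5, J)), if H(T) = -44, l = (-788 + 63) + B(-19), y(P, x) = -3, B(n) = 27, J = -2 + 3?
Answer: -742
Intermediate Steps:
J = 1
l = -698 (l = (-788 + 63) + 27 = -725 + 27 = -698)
l + H(y(-5, J)) = -698 - 44 = -742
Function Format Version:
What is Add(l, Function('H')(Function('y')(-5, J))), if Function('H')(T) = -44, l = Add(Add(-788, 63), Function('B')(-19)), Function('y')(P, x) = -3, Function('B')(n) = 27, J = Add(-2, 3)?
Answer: -742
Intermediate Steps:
J = 1
l = -698 (l = Add(Add(-788, 63), 27) = Add(-725, 27) = -698)
Add(l, Function('H')(Function('y')(-5, J))) = Add(-698, -44) = -742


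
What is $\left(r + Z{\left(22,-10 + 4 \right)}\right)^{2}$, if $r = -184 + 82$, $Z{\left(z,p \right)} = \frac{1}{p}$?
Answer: $\frac{375769}{36} \approx 10438.0$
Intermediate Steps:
$r = -102$
$\left(r + Z{\left(22,-10 + 4 \right)}\right)^{2} = \left(-102 + \frac{1}{-10 + 4}\right)^{2} = \left(-102 + \frac{1}{-6}\right)^{2} = \left(-102 - \frac{1}{6}\right)^{2} = \left(- \frac{613}{6}\right)^{2} = \frac{375769}{36}$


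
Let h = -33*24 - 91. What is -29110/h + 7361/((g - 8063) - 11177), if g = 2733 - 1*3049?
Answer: 562775397/17267948 ≈ 32.591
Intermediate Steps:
g = -316 (g = 2733 - 3049 = -316)
h = -883 (h = -792 - 91 = -883)
-29110/h + 7361/((g - 8063) - 11177) = -29110/(-883) + 7361/((-316 - 8063) - 11177) = -29110*(-1/883) + 7361/(-8379 - 11177) = 29110/883 + 7361/(-19556) = 29110/883 + 7361*(-1/19556) = 29110/883 - 7361/19556 = 562775397/17267948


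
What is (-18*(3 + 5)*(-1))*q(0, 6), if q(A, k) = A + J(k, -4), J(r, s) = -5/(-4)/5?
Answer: 36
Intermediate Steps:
J(r, s) = ¼ (J(r, s) = -5*(-¼)*(⅕) = (5/4)*(⅕) = ¼)
q(A, k) = ¼ + A (q(A, k) = A + ¼ = ¼ + A)
(-18*(3 + 5)*(-1))*q(0, 6) = (-18*(3 + 5)*(-1))*(¼ + 0) = -144*(-1)*(¼) = -18*(-8)*(¼) = 144*(¼) = 36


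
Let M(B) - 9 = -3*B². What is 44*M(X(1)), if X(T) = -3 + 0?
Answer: -792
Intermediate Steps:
X(T) = -3
M(B) = 9 - 3*B²
44*M(X(1)) = 44*(9 - 3*(-3)²) = 44*(9 - 3*9) = 44*(9 - 27) = 44*(-18) = -792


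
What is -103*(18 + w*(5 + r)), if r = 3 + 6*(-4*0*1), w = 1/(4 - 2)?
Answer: -2266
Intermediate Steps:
w = ½ (w = 1/2 = ½ ≈ 0.50000)
r = 3 (r = 3 + 6*(0*1) = 3 + 6*0 = 3 + 0 = 3)
-103*(18 + w*(5 + r)) = -103*(18 + (5 + 3)/2) = -103*(18 + (½)*8) = -103*(18 + 4) = -103*22 = -2266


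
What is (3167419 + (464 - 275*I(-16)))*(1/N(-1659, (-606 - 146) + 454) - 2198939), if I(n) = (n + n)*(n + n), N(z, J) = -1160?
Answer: -253870410249007/40 ≈ -6.3468e+12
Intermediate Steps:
I(n) = 4*n**2 (I(n) = (2*n)*(2*n) = 4*n**2)
(3167419 + (464 - 275*I(-16)))*(1/N(-1659, (-606 - 146) + 454) - 2198939) = (3167419 + (464 - 1100*(-16)**2))*(1/(-1160) - 2198939) = (3167419 + (464 - 1100*256))*(-1/1160 - 2198939) = (3167419 + (464 - 275*1024))*(-2550769241/1160) = (3167419 + (464 - 281600))*(-2550769241/1160) = (3167419 - 281136)*(-2550769241/1160) = 2886283*(-2550769241/1160) = -253870410249007/40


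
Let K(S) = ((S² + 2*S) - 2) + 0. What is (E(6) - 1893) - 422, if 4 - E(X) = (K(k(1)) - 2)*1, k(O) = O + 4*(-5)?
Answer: -2630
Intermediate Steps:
k(O) = -20 + O (k(O) = O - 20 = -20 + O)
K(S) = -2 + S² + 2*S (K(S) = (-2 + S² + 2*S) + 0 = -2 + S² + 2*S)
E(X) = -315 (E(X) = 4 - ((-2 + (-20 + 1)² + 2*(-20 + 1)) - 2) = 4 - ((-2 + (-19)² + 2*(-19)) - 2) = 4 - ((-2 + 361 - 38) - 2) = 4 - (321 - 2) = 4 - 319 = -315)
(E(6) - 1893) - 422 = (-315 - 1893) - 422 = -2208 - 422 = -2630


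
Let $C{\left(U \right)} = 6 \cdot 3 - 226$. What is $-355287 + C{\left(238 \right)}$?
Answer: $-355495$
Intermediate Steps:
$C{\left(U \right)} = -208$ ($C{\left(U \right)} = 18 - 226 = -208$)
$-355287 + C{\left(238 \right)} = -355287 - 208 = -355495$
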